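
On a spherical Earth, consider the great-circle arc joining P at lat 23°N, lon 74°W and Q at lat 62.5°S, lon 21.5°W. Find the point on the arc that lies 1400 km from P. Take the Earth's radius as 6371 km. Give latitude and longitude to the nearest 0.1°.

Write both endpoints as unit vectors p₁, p₂ with components (cos φ cos λ, cos φ sin λ, sin φ).
The central angle between the endpoints is δ = arccos(p₁·p₂) ≈ 1.659 rad (95.0°). The total great-circle distance is δ·R ≈ 1.659 × 6371 ≈ 10568 km, so the target fraction is f = 1400/10568 ≈ 0.132.
Interpolate at f ≈ 0.132 with slerp weights a = sin((1−f)δ)/sin δ ≈ 0.995, b = sin(fδ)/sin δ ≈ 0.219.
p = a·p₁ + b·p₂ ≈ (0.347, -0.918, 0.195); φ = arcsin(p_z) ≈ 11.23°, λ = atan2(p_y, p_x) ≈ -69.31°.

≈ lat 11.2°N, lon 69.3°W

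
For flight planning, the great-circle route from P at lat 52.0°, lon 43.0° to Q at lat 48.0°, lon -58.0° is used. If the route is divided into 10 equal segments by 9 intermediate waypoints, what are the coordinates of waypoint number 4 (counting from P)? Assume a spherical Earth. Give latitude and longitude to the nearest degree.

Convert each endpoint to a unit vector on the sphere (x = cos φ cos λ, y = cos φ sin λ, z = sin φ).
The central angle between the endpoints is δ = arccos(p₁·p₂) ≈ 1.039 rad (59.5°).
Interpolate at f = 4/10 with slerp weights a = sin((1−f)δ)/sin δ ≈ 0.677, b = sin(fδ)/sin δ ≈ 0.468.
p = a·p₁ + b·p₂ ≈ (0.471, 0.019, 0.882); φ = arcsin(p_z) ≈ 61.87°, λ = atan2(p_y, p_x) ≈ 2.26°.

≈ lat 62°, lon 2°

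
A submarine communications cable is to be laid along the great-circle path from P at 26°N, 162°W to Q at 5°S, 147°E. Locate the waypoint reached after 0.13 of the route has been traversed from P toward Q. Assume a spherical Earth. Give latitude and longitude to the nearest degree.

≈ 23°N, 169°W

The haversine formula gives a central angle δ ≈ 1.018 rad (58.3°) between the endpoints.
Interpolate at f = 0.13 with slerp weights a = sin((1−f)δ)/sin δ ≈ 0.910, b = sin(fδ)/sin δ ≈ 0.155.
p = a·p₁ + b·p₂ ≈ (-0.907, -0.169, 0.385); φ = arcsin(p_z) ≈ 22.66°, λ = atan2(p_y, p_x) ≈ -169.47°.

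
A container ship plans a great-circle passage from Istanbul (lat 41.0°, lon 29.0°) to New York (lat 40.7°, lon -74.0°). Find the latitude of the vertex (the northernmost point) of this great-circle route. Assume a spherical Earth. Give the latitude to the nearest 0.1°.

≈ 54.2°

The great circle lies in the plane with unit normal n̂ = (p₁ × p₂)/|p₁ × p₂|.
Here n̂_z ≈ -0.584; the vertex latitude is φ_max = arccos|n̂_z| ≈ 54.2°.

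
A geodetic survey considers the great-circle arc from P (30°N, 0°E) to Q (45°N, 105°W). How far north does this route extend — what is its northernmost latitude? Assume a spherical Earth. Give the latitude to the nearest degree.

The great circle lies in the plane with unit normal n̂ = (p₁ × p₂)/|p₁ × p₂|.
Here n̂_z ≈ -0.603; the vertex latitude is φ_max = arccos|n̂_z| ≈ 52.9°.
Check via Clairaut: cos φ_max = |cos φ₁| · sin C = cos(30.0°)·sin(44.1°) ≈ 0.603, again giving ≈ 52.9°.

≈ 53°N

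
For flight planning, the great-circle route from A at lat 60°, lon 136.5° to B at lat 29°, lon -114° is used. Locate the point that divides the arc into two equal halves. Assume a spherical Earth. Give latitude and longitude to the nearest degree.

Write both endpoints as unit vectors p₁, p₂ with components (cos φ cos λ, cos φ sin λ, sin φ).
The central angle between the endpoints is δ = arccos(p₁·p₂) ≈ 1.293 rad (74.1°).
Interpolate at f = 1/2 with slerp weights a = sin((1−f)δ)/sin δ ≈ 0.626, b = sin(fδ)/sin δ ≈ 0.626.
p = a·p₁ + b·p₂ ≈ (-0.450, -0.285, 0.846); φ = arcsin(p_z) ≈ 57.81°, λ = atan2(p_y, p_x) ≈ -147.66°.

≈ lat 58°, lon -148°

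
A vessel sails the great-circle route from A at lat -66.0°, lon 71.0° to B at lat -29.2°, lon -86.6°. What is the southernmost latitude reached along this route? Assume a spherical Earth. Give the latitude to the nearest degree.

≈ -82°

The great circle lies in the plane with unit normal n̂ = (p₁ × p₂)/|p₁ × p₂|.
Here n̂_z ≈ -0.136; the vertex latitude is φ_max = arccos|n̂_z| ≈ 82.2°.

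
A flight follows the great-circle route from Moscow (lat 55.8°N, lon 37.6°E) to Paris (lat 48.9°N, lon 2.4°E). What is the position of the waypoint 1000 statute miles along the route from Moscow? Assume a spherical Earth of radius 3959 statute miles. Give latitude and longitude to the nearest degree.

≈ lat 52°N, lon 13°E

Convert each endpoint to a unit vector on the sphere (x = cos φ cos λ, y = cos φ sin λ, z = sin φ).
The central angle between the endpoints is δ = arccos(p₁·p₂) ≈ 0.389 rad (22.3°). The total great-circle distance is δ·R ≈ 0.389 × 3959 ≈ 1541 mi, so the target fraction is f = 1000/1541 ≈ 0.649.
Interpolate at f ≈ 0.649 with slerp weights a = sin((1−f)δ)/sin δ ≈ 0.359, b = sin(fδ)/sin δ ≈ 0.659.
p = a·p₁ + b·p₂ ≈ (0.592, 0.141, 0.793); φ = arcsin(p_z) ≈ 52.48°, λ = atan2(p_y, p_x) ≈ 13.41°.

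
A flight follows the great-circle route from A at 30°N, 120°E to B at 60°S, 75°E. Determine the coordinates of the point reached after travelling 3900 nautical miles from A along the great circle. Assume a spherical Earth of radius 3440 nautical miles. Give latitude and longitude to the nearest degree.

≈ 31°S, 98°E

Convert each endpoint to a unit vector on the sphere (x = cos φ cos λ, y = cos φ sin λ, z = sin φ).
The central angle between the endpoints is δ = arccos(p₁·p₂) ≈ 1.698 rad (97.3°). The total great-circle distance is δ·R ≈ 1.698 × 3440 ≈ 5841 nmi, so the target fraction is f = 3900/5841 ≈ 0.668.
Interpolate at f ≈ 0.668 with slerp weights a = sin((1−f)δ)/sin δ ≈ 0.539, b = sin(fδ)/sin δ ≈ 0.913.
p = a·p₁ + b·p₂ ≈ (-0.115, 0.845, -0.521); φ = arcsin(p_z) ≈ -31.43°, λ = atan2(p_y, p_x) ≈ 97.76°.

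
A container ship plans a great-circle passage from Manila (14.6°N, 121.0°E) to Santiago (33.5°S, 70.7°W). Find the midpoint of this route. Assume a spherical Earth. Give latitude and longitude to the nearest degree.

Write both endpoints as unit vectors p₁, p₂ with components (cos φ cos λ, cos φ sin λ, sin φ).
The central angle between the endpoints is δ = arccos(p₁·p₂) ≈ 2.763 rad (158.3°).
Interpolate at f = 1/2 with slerp weights a = sin((1−f)δ)/sin δ ≈ 2.660, b = sin(fδ)/sin δ ≈ 2.660.
p = a·p₁ + b·p₂ ≈ (-0.593, 0.113, -0.798); φ = arcsin(p_z) ≈ -52.90°, λ = atan2(p_y, p_x) ≈ 169.21°.

≈ (53°S, 169°E)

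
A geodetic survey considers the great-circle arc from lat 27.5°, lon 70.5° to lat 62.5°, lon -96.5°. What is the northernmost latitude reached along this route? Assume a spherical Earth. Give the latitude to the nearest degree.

The great circle lies in the plane with unit normal n̂ = (p₁ × p₂)/|p₁ × p₂|.
Here n̂_z ≈ -0.092; the vertex latitude is φ_max = arccos|n̂_z| ≈ 84.7°.

≈ 85°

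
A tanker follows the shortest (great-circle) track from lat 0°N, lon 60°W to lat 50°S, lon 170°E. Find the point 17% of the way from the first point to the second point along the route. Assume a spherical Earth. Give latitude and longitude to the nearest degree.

≈ lat 16°S, lon 71°W

Convert each endpoint to a unit vector on the sphere (x = cos φ cos λ, y = cos φ sin λ, z = sin φ).
The central angle between the endpoints is δ = arccos(p₁·p₂) ≈ 1.997 rad (114.4°).
Interpolate at f = 0.17 with slerp weights a = sin((1−f)δ)/sin δ ≈ 1.094, b = sin(fδ)/sin δ ≈ 0.366.
p = a·p₁ + b·p₂ ≈ (0.316, -0.907, -0.280); φ = arcsin(p_z) ≈ -16.27°, λ = atan2(p_y, p_x) ≈ -70.81°.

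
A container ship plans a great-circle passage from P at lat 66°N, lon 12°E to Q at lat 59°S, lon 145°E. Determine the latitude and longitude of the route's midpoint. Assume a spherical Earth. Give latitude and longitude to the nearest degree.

≈ lat 8°N, lon 94°E

Convert each endpoint to a unit vector on the sphere (x = cos φ cos λ, y = cos φ sin λ, z = sin φ).
The central angle between the endpoints is δ = arccos(p₁·p₂) ≈ 2.754 rad (157.8°).
Interpolate at f = 1/2 with slerp weights a = sin((1−f)δ)/sin δ ≈ 2.598, b = sin(fδ)/sin δ ≈ 2.598.
p = a·p₁ + b·p₂ ≈ (-0.062, 0.987, 0.146); φ = arcsin(p_z) ≈ 8.42°, λ = atan2(p_y, p_x) ≈ 93.62°.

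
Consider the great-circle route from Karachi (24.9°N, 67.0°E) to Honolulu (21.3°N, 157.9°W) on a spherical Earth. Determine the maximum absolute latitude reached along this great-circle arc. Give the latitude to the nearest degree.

≈ 48°N

The great circle lies in the plane with unit normal n̂ = (p₁ × p₂)/|p₁ × p₂|.
Here n̂_z ≈ +0.666; the vertex latitude is φ_max = arccos|n̂_z| ≈ 48.2°.
Check via Clairaut: cos φ_max = |cos φ₁| · sin C = cos(24.9°)·sin(47.3°) ≈ 0.666, again giving ≈ 48.2°.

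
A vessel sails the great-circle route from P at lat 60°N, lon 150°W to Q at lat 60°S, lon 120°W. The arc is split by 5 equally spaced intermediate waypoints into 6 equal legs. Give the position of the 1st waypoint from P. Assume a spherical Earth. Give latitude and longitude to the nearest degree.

≈ lat 40°N, lon 142°W

The haversine formula gives a central angle δ ≈ 2.134 rad (122.2°) between the endpoints.
Interpolate at f = 1/6 with slerp weights a = sin((1−f)δ)/sin δ ≈ 1.157, b = sin(fδ)/sin δ ≈ 0.412.
p = a·p₁ + b·p₂ ≈ (-0.604, -0.467, 0.646); φ = arcsin(p_z) ≈ 40.21°, λ = atan2(p_y, p_x) ≈ -142.26°.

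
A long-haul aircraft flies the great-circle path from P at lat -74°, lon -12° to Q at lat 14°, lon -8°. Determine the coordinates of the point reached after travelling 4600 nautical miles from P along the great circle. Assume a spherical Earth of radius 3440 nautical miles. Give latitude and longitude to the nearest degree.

≈ lat 3°, lon -8°

The haversine formula gives a central angle δ ≈ 1.537 rad (88.0°) between the endpoints. The total great-circle distance is δ·R ≈ 1.537 × 3440 ≈ 5286 nmi, so the target fraction is f = 4600/5286 ≈ 0.870.
Interpolate at f ≈ 0.870 with slerp weights a = sin((1−f)δ)/sin δ ≈ 0.198, b = sin(fδ)/sin δ ≈ 0.973.
p = a·p₁ + b·p₂ ≈ (0.989, -0.143, 0.045); φ = arcsin(p_z) ≈ 2.58°, λ = atan2(p_y, p_x) ≈ -8.22°.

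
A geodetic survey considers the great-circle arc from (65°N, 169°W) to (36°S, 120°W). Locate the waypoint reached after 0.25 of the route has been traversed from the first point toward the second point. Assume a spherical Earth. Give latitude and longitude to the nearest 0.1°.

From cos δ = sin φ₁ sin φ₂ + cos φ₁ cos φ₂ cos Δλ, the central angle is δ ≈ 1.884 rad (108.0°).
Interpolate at f = 0.25 with slerp weights a = sin((1−f)δ)/sin δ ≈ 1.038, b = sin(fδ)/sin δ ≈ 0.477.
p = a·p₁ + b·p₂ ≈ (-0.624, -0.418, 0.661); φ = arcsin(p_z) ≈ 41.34°, λ = atan2(p_y, p_x) ≈ -146.17°.

≈ (41.3°N, 146.2°W)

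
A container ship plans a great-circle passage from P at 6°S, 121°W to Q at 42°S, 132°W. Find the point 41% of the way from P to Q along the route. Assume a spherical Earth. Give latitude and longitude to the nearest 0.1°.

The haversine formula gives a central angle δ ≈ 0.651 rad (37.3°) between the endpoints.
Interpolate at f = 0.41 with slerp weights a = sin((1−f)δ)/sin δ ≈ 0.618, b = sin(fδ)/sin δ ≈ 0.435.
p = a·p₁ + b·p₂ ≈ (-0.533, -0.768, -0.356); φ = arcsin(p_z) ≈ -20.85°, λ = atan2(p_y, p_x) ≈ -124.79°.

≈ 20.8°S, 124.8°W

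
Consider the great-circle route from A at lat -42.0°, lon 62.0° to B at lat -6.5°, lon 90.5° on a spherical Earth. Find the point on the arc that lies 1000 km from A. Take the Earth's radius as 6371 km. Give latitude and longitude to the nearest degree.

Convert each endpoint to a unit vector on the sphere (x = cos φ cos λ, y = cos φ sin λ, z = sin φ).
The central angle between the endpoints is δ = arccos(p₁·p₂) ≈ 0.760 rad (43.6°). The total great-circle distance is δ·R ≈ 0.760 × 6371 ≈ 4844 km, so the target fraction is f = 1000/4844 ≈ 0.206.
Interpolate at f ≈ 0.206 with slerp weights a = sin((1−f)δ)/sin δ ≈ 0.823, b = sin(fδ)/sin δ ≈ 0.227.
p = a·p₁ + b·p₂ ≈ (0.285, 0.766, -0.577); φ = arcsin(p_z) ≈ -35.21°, λ = atan2(p_y, p_x) ≈ 69.56°.

≈ lat -35°, lon 70°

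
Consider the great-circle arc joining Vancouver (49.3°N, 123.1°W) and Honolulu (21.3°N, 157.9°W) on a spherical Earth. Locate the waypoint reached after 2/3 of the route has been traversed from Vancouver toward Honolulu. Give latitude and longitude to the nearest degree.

≈ 32°N, 149°W

Write both endpoints as unit vectors p₁, p₂ with components (cos φ cos λ, cos φ sin λ, sin φ).
The central angle between the endpoints is δ = arccos(p₁·p₂) ≈ 0.685 rad (39.3°).
Interpolate at f = 2/3 with slerp weights a = sin((1−f)δ)/sin δ ≈ 0.358, b = sin(fδ)/sin δ ≈ 0.697.
p = a·p₁ + b·p₂ ≈ (-0.729, -0.440, 0.524); φ = arcsin(p_z) ≈ 31.63°, λ = atan2(p_y, p_x) ≈ -148.90°.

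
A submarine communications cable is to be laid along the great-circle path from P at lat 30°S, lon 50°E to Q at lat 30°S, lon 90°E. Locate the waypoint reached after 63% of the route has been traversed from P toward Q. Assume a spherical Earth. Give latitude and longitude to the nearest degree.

≈ lat 31°S, lon 75°E

Convert each endpoint to a unit vector on the sphere (x = cos φ cos λ, y = cos φ sin λ, z = sin φ).
The central angle between the endpoints is δ = arccos(p₁·p₂) ≈ 0.601 rad (34.5°).
Interpolate at f = 0.63 with slerp weights a = sin((1−f)δ)/sin δ ≈ 0.390, b = sin(fδ)/sin δ ≈ 0.654.
p = a·p₁ + b·p₂ ≈ (0.217, 0.825, -0.522); φ = arcsin(p_z) ≈ -31.46°, λ = atan2(p_y, p_x) ≈ 75.25°.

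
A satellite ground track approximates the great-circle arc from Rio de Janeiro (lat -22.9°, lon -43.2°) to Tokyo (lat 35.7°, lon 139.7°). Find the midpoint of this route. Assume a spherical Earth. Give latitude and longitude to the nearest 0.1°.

Convert each endpoint to a unit vector on the sphere (x = cos φ cos λ, y = cos φ sin λ, z = sin φ).
The central angle between the endpoints is δ = arccos(p₁·p₂) ≈ 2.914 rad (167.0°).
Interpolate at f = 1/2 with slerp weights a = sin((1−f)δ)/sin δ ≈ 4.402, b = sin(fδ)/sin δ ≈ 4.402.
p = a·p₁ + b·p₂ ≈ (0.230, -0.464, 0.856); φ = arcsin(p_z) ≈ 58.84°, λ = atan2(p_y, p_x) ≈ -63.66°.

≈ lat 58.8°, lon -63.7°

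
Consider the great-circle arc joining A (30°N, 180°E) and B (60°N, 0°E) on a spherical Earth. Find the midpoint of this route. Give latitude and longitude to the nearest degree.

Write both endpoints as unit vectors p₁, p₂ with components (cos φ cos λ, cos φ sin λ, sin φ).
The central angle between the endpoints is δ = arccos(p₁·p₂) ≈ 1.571 rad (90.0°).
Interpolate at f = 1/2 with slerp weights a = sin((1−f)δ)/sin δ ≈ 0.707, b = sin(fδ)/sin δ ≈ 0.707.
p = a·p₁ + b·p₂ ≈ (-0.259, -0.000, 0.966); φ = arcsin(p_z) ≈ 75.00°, λ = atan2(p_y, p_x) ≈ -180.00°.

≈ (75°N, 180°E)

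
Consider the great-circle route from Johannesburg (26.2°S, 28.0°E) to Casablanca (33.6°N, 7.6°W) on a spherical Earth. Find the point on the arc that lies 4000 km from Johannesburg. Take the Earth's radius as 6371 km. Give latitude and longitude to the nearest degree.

≈ 5°N, 10°E

Write both endpoints as unit vectors p₁, p₂ with components (cos φ cos λ, cos φ sin λ, sin φ).
The central angle between the endpoints is δ = arccos(p₁·p₂) ≈ 1.199 rad (68.7°). The total great-circle distance is δ·R ≈ 1.199 × 6371 ≈ 7638 km, so the target fraction is f = 4000/7638 ≈ 0.524.
Interpolate at f ≈ 0.524 with slerp weights a = sin((1−f)δ)/sin δ ≈ 0.580, b = sin(fδ)/sin δ ≈ 0.630.
p = a·p₁ + b·p₂ ≈ (0.980, 0.175, 0.093); φ = arcsin(p_z) ≈ 5.32°, λ = atan2(p_y, p_x) ≈ 10.12°.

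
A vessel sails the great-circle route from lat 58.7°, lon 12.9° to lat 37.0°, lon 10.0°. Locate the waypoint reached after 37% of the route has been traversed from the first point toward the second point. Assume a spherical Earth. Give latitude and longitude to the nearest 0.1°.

From cos δ = sin φ₁ sin φ₂ + cos φ₁ cos φ₂ cos Δλ, the central angle is δ ≈ 0.380 rad (21.8°).
Interpolate at f = 0.37 with slerp weights a = sin((1−f)δ)/sin δ ≈ 0.639, b = sin(fδ)/sin δ ≈ 0.378.
p = a·p₁ + b·p₂ ≈ (0.621, 0.127, 0.774); φ = arcsin(p_z) ≈ 50.68°, λ = atan2(p_y, p_x) ≈ 11.52°.

≈ lat 50.7°, lon 11.5°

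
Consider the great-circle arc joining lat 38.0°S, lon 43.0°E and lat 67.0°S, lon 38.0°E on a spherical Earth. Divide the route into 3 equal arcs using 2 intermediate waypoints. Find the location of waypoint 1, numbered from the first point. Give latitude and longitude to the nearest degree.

≈ lat 48°S, lon 42°E

From cos δ = sin φ₁ sin φ₂ + cos φ₁ cos φ₂ cos Δλ, the central angle is δ ≈ 0.509 rad (29.1°).
Interpolate at f = 1/3 with slerp weights a = sin((1−f)δ)/sin δ ≈ 0.683, b = sin(fδ)/sin δ ≈ 0.346.
p = a·p₁ + b·p₂ ≈ (0.500, 0.450, -0.739); φ = arcsin(p_z) ≈ -47.69°, λ = atan2(p_y, p_x) ≈ 42.00°.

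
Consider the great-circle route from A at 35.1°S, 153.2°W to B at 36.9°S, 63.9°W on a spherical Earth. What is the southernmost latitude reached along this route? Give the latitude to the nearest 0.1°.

The great circle lies in the plane with unit normal n̂ = (p₁ × p₂)/|p₁ × p₂|.
Here n̂_z ≈ +0.699; the vertex latitude is φ_max = arccos|n̂_z| ≈ 45.6°.

≈ 45.6°S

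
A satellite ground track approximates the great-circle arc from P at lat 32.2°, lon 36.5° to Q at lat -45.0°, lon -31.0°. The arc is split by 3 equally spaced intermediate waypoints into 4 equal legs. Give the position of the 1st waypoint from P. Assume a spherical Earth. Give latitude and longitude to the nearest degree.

≈ lat 13°, lon 20°

Convert each endpoint to a unit vector on the sphere (x = cos φ cos λ, y = cos φ sin λ, z = sin φ).
The central angle between the endpoints is δ = arccos(p₁·p₂) ≈ 1.719 rad (98.5°).
Interpolate at f = 1/4 with slerp weights a = sin((1−f)δ)/sin δ ≈ 0.971, b = sin(fδ)/sin δ ≈ 0.421.
p = a·p₁ + b·p₂ ≈ (0.916, 0.335, 0.220); φ = arcsin(p_z) ≈ 12.69°, λ = atan2(p_y, p_x) ≈ 20.11°.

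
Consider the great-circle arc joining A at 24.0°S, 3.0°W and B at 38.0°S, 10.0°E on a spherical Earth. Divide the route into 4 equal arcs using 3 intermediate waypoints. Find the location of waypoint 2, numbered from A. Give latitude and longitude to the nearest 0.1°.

≈ 31.2°S, 3.0°E

The haversine formula gives a central angle δ ≈ 0.312 rad (17.9°) between the endpoints.
Interpolate at f = 2/4 with slerp weights a = sin((1−f)δ)/sin δ ≈ 0.506, b = sin(fδ)/sin δ ≈ 0.506.
p = a·p₁ + b·p₂ ≈ (0.855, 0.045, -0.517); φ = arcsin(p_z) ≈ -31.16°, λ = atan2(p_y, p_x) ≈ 3.02°.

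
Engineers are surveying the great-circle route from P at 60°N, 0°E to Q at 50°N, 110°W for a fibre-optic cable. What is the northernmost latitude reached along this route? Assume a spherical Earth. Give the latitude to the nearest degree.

≈ 69°N

The great circle lies in the plane with unit normal n̂ = (p₁ × p₂)/|p₁ × p₂|.
Here n̂_z ≈ -0.363; the vertex latitude is φ_max = arccos|n̂_z| ≈ 68.7°.
Check via Clairaut: cos φ_max = |cos φ₁| · sin C = cos(60.0°)·sin(46.5°) ≈ 0.363, again giving ≈ 68.7°.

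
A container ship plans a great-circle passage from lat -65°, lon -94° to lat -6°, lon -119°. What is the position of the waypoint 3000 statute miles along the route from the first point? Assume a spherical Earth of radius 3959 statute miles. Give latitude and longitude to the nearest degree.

≈ lat -24°, lon -115°

From cos δ = sin φ₁ sin φ₂ + cos φ₁ cos φ₂ cos Δλ, the central angle is δ ≈ 1.075 rad (61.6°). The total great-circle distance is δ·R ≈ 1.075 × 3959 ≈ 4256 mi, so the target fraction is f = 3000/4256 ≈ 0.705.
Interpolate at f ≈ 0.705 with slerp weights a = sin((1−f)δ)/sin δ ≈ 0.355, b = sin(fδ)/sin δ ≈ 0.781.
p = a·p₁ + b·p₂ ≈ (-0.387, -0.829, -0.403); φ = arcsin(p_z) ≈ -23.78°, λ = atan2(p_y, p_x) ≈ -115.03°.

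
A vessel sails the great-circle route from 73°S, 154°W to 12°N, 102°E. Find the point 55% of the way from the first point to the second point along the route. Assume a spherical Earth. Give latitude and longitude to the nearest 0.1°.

From cos δ = sin φ₁ sin φ₂ + cos φ₁ cos φ₂ cos Δλ, the central angle is δ ≈ 1.842 rad (105.5°).
Interpolate at f = 0.55 with slerp weights a = sin((1−f)δ)/sin δ ≈ 0.765, b = sin(fδ)/sin δ ≈ 0.881.
p = a·p₁ + b·p₂ ≈ (-0.380, 0.745, -0.549); φ = arcsin(p_z) ≈ -33.28°, λ = atan2(p_y, p_x) ≈ 117.05°.

≈ 33.3°S, 117.0°E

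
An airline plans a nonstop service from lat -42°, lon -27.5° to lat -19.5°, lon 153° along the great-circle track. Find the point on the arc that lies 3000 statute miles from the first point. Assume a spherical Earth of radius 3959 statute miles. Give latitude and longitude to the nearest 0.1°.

Write both endpoints as unit vectors p₁, p₂ with components (cos φ cos λ, cos φ sin λ, sin φ).
The central angle between the endpoints is δ = arccos(p₁·p₂) ≈ 2.068 rad (118.5°). The total great-circle distance is δ·R ≈ 2.068 × 3959 ≈ 8188 mi, so the target fraction is f = 3000/8188 ≈ 0.366.
Interpolate at f ≈ 0.366 with slerp weights a = sin((1−f)δ)/sin δ ≈ 1.100, b = sin(fδ)/sin δ ≈ 0.782.
p = a·p₁ + b·p₂ ≈ (0.068, -0.043, -0.997); φ = arcsin(p_z) ≈ -85.40°, λ = atan2(p_y, p_x) ≈ -32.10°.

≈ lat -85.4°, lon -32.1°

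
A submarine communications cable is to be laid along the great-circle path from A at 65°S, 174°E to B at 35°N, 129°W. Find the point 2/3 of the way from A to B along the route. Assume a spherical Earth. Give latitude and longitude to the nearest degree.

≈ 1°N, 142°W

Convert each endpoint to a unit vector on the sphere (x = cos φ cos λ, y = cos φ sin λ, z = sin φ).
The central angle between the endpoints is δ = arccos(p₁·p₂) ≈ 1.908 rad (109.3°).
Interpolate at f = 2/3 with slerp weights a = sin((1−f)δ)/sin δ ≈ 0.630, b = sin(fδ)/sin δ ≈ 1.013.
p = a·p₁ + b·p₂ ≈ (-0.787, -0.617, 0.010); φ = arcsin(p_z) ≈ 0.59°, λ = atan2(p_y, p_x) ≈ -141.90°.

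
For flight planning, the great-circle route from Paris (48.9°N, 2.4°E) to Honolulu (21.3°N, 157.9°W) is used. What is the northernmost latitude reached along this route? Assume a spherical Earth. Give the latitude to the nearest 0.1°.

The great circle lies in the plane with unit normal n̂ = (p₁ × p₂)/|p₁ × p₂|.
Here n̂_z ≈ -0.217; the vertex latitude is φ_max = arccos|n̂_z| ≈ 77.5°.
Check via Clairaut: cos φ_max = |cos φ₁| · sin C = cos(48.9°)·sin(19.2°) ≈ 0.217, again giving ≈ 77.5°.

≈ 77.5°N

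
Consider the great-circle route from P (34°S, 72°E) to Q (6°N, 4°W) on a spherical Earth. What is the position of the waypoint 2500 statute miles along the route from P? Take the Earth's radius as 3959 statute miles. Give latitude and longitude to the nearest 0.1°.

The haversine formula gives a central angle δ ≈ 1.429 rad (81.9°) between the endpoints. The total great-circle distance is δ·R ≈ 1.429 × 3959 ≈ 5659 mi, so the target fraction is f = 2500/5659 ≈ 0.442.
Interpolate at f ≈ 0.442 with slerp weights a = sin((1−f)δ)/sin δ ≈ 0.723, b = sin(fδ)/sin δ ≈ 0.596.
p = a·p₁ + b·p₂ ≈ (0.777, 0.529, -0.342); φ = arcsin(p_z) ≈ -20.00°, λ = atan2(p_y, p_x) ≈ 34.24°.

≈ (20.0°S, 34.2°E)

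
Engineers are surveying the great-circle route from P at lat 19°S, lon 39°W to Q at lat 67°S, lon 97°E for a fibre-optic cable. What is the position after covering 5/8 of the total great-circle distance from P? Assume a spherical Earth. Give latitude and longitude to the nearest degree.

Write both endpoints as unit vectors p₁, p₂ with components (cos φ cos λ, cos φ sin λ, sin φ).
The central angle between the endpoints is δ = arccos(p₁·p₂) ≈ 1.537 rad (88.1°).
Interpolate at f = 5/8 with slerp weights a = sin((1−f)δ)/sin δ ≈ 0.545, b = sin(fδ)/sin δ ≈ 0.820.
p = a·p₁ + b·p₂ ≈ (0.362, -0.006, -0.932); φ = arcsin(p_z) ≈ -68.80°, λ = atan2(p_y, p_x) ≈ -1.02°.

≈ lat 69°S, lon 1°W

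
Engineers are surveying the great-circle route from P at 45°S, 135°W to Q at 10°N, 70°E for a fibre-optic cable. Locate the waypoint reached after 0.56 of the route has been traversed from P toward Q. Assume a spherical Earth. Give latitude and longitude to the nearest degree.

The haversine formula gives a central angle δ ≈ 2.425 rad (138.9°) between the endpoints.
Interpolate at f = 0.56 with slerp weights a = sin((1−f)δ)/sin δ ≈ 1.333, b = sin(fδ)/sin δ ≈ 1.488.
p = a·p₁ + b·p₂ ≈ (-0.165, 0.710, -0.684); φ = arcsin(p_z) ≈ -43.17°, λ = atan2(p_y, p_x) ≈ 103.10°.

≈ 43°S, 103°E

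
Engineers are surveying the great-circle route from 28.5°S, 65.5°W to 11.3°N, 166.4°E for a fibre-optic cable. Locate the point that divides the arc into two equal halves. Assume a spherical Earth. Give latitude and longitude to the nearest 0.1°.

≈ 19.0°S, 136.0°W

Convert each endpoint to a unit vector on the sphere (x = cos φ cos λ, y = cos φ sin λ, z = sin φ).
The central angle between the endpoints is δ = arccos(p₁·p₂) ≈ 2.246 rad (128.7°).
Interpolate at f = 1/2 with slerp weights a = sin((1−f)δ)/sin δ ≈ 1.155, b = sin(fδ)/sin δ ≈ 1.155.
p = a·p₁ + b·p₂ ≈ (-0.680, -0.657, -0.325); φ = arcsin(p_z) ≈ -18.95°, λ = atan2(p_y, p_x) ≈ -135.97°.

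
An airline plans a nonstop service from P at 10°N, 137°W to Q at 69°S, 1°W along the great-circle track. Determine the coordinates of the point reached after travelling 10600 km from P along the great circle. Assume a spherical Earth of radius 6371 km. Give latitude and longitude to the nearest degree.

≈ 74°S, 62°W

Write both endpoints as unit vectors p₁, p₂ with components (cos φ cos λ, cos φ sin λ, sin φ).
The central angle between the endpoints is δ = arccos(p₁·p₂) ≈ 2.000 rad (114.6°). The total great-circle distance is δ·R ≈ 2.000 × 6371 ≈ 12741 km, so the target fraction is f = 10600/12741 ≈ 0.832.
Interpolate at f ≈ 0.832 with slerp weights a = sin((1−f)δ)/sin δ ≈ 0.363, b = sin(fδ)/sin δ ≈ 1.095.
p = a·p₁ + b·p₂ ≈ (0.131, -0.250, -0.959); φ = arcsin(p_z) ≈ -73.58°, λ = atan2(p_y, p_x) ≈ -62.35°.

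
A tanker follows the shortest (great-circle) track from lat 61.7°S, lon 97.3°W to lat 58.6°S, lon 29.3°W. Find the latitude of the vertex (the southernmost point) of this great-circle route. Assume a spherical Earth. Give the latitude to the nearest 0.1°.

≈ 64.7°S

The great circle lies in the plane with unit normal n̂ = (p₁ × p₂)/|p₁ × p₂|.
Here n̂_z ≈ +0.427; the vertex latitude is φ_max = arccos|n̂_z| ≈ 64.7°.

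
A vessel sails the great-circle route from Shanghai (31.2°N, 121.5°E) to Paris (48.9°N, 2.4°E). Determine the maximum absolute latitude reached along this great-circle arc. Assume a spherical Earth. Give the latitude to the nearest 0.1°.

The great circle lies in the plane with unit normal n̂ = (p₁ × p₂)/|p₁ × p₂|.
Here n̂_z ≈ -0.495; the vertex latitude is φ_max = arccos|n̂_z| ≈ 60.3°.

≈ 60.3°N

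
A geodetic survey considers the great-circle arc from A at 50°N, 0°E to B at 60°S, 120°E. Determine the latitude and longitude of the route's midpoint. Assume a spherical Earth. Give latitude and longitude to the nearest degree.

Write both endpoints as unit vectors p₁, p₂ with components (cos φ cos λ, cos φ sin λ, sin φ).
The central angle between the endpoints is δ = arccos(p₁·p₂) ≈ 2.539 rad (145.5°).
Interpolate at f = 1/2 with slerp weights a = sin((1−f)δ)/sin δ ≈ 1.686, b = sin(fδ)/sin δ ≈ 1.686.
p = a·p₁ + b·p₂ ≈ (0.662, 0.730, -0.169); φ = arcsin(p_z) ≈ -9.70°, λ = atan2(p_y, p_x) ≈ 47.79°.

≈ 10°S, 48°E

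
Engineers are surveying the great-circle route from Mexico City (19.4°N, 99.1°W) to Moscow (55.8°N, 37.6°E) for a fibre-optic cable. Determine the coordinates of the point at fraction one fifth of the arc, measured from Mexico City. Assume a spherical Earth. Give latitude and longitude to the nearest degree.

Write both endpoints as unit vectors p₁, p₂ with components (cos φ cos λ, cos φ sin λ, sin φ).
The central angle between the endpoints is δ = arccos(p₁·p₂) ≈ 1.682 rad (96.4°).
Interpolate at f = 1/5 with slerp weights a = sin((1−f)δ)/sin δ ≈ 0.981, b = sin(fδ)/sin δ ≈ 0.332.
p = a·p₁ + b·p₂ ≈ (0.002, -0.800, 0.601); φ = arcsin(p_z) ≈ 36.91°, λ = atan2(p_y, p_x) ≈ -89.88°.

≈ (37°N, 90°W)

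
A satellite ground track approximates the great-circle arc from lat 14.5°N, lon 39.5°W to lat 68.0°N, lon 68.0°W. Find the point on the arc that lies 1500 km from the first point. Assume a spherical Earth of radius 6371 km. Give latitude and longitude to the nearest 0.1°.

≈ lat 27.7°N, lon 42.7°W

Convert each endpoint to a unit vector on the sphere (x = cos φ cos λ, y = cos φ sin λ, z = sin φ).
The central angle between the endpoints is δ = arccos(p₁·p₂) ≈ 0.987 rad (56.6°). The total great-circle distance is δ·R ≈ 0.987 × 6371 ≈ 6291 km, so the target fraction is f = 1500/6291 ≈ 0.238.
Interpolate at f ≈ 0.238 with slerp weights a = sin((1−f)δ)/sin δ ≈ 0.818, b = sin(fδ)/sin δ ≈ 0.280.
p = a·p₁ + b·p₂ ≈ (0.651, -0.601, 0.464); φ = arcsin(p_z) ≈ 27.65°, λ = atan2(p_y, p_x) ≈ -42.73°.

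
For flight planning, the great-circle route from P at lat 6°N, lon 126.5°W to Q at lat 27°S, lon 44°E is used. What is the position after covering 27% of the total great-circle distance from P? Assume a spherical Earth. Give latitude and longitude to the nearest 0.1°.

≈ lat 32.9°S, lon 108.8°W

Convert each endpoint to a unit vector on the sphere (x = cos φ cos λ, y = cos φ sin λ, z = sin φ).
The central angle between the endpoints is δ = arccos(p₁·p₂) ≈ 2.743 rad (157.1°).
Interpolate at f = 0.27 with slerp weights a = sin((1−f)δ)/sin δ ≈ 2.338, b = sin(fδ)/sin δ ≈ 1.736.
p = a·p₁ + b·p₂ ≈ (-0.270, -0.794, -0.544); φ = arcsin(p_z) ≈ -32.95°, λ = atan2(p_y, p_x) ≈ -108.79°.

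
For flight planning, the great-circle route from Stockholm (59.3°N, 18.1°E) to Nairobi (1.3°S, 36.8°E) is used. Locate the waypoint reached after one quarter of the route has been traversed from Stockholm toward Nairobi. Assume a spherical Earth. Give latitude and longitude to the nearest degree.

The haversine formula gives a central angle δ ≈ 1.088 rad (62.4°) between the endpoints.
Interpolate at f = 1/4 with slerp weights a = sin((1−f)δ)/sin δ ≈ 0.822, b = sin(fδ)/sin δ ≈ 0.303.
p = a·p₁ + b·p₂ ≈ (0.642, 0.312, 0.700); φ = arcsin(p_z) ≈ 44.45°, λ = atan2(p_y, p_x) ≈ 25.93°.

≈ 44°N, 26°E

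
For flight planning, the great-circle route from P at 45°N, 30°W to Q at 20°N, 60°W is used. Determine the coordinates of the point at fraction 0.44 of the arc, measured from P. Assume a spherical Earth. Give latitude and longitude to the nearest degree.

Write both endpoints as unit vectors p₁, p₂ with components (cos φ cos λ, cos φ sin λ, sin φ).
The central angle between the endpoints is δ = arccos(p₁·p₂) ≈ 0.614 rad (35.2°).
Interpolate at f = 0.44 with slerp weights a = sin((1−f)δ)/sin δ ≈ 0.585, b = sin(fδ)/sin δ ≈ 0.463.
p = a·p₁ + b·p₂ ≈ (0.576, -0.584, 0.572); φ = arcsin(p_z) ≈ 34.90°, λ = atan2(p_y, p_x) ≈ -45.39°.

≈ 35°N, 45°W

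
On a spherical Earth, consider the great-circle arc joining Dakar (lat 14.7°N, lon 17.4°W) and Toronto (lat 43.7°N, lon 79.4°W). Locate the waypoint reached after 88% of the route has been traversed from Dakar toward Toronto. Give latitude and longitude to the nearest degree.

≈ lat 42°N, lon 70°W

The haversine formula gives a central angle δ ≈ 1.043 rad (59.8°) between the endpoints.
Interpolate at f = 0.88 with slerp weights a = sin((1−f)δ)/sin δ ≈ 0.144, b = sin(fδ)/sin δ ≈ 0.919.
p = a·p₁ + b·p₂ ≈ (0.256, -0.695, 0.672); φ = arcsin(p_z) ≈ 42.21°, λ = atan2(p_y, p_x) ≈ -69.81°.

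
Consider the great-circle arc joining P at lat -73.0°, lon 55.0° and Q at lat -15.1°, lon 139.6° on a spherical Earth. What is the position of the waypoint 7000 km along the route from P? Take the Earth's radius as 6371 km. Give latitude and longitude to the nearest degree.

The haversine formula gives a central angle δ ≈ 1.291 rad (74.0°) between the endpoints. The total great-circle distance is δ·R ≈ 1.291 × 6371 ≈ 8228 km, so the target fraction is f = 7000/8228 ≈ 0.851.
Interpolate at f ≈ 0.851 with slerp weights a = sin((1−f)δ)/sin δ ≈ 0.199, b = sin(fδ)/sin δ ≈ 0.927.
p = a·p₁ + b·p₂ ≈ (-0.648, 0.628, -0.432); φ = arcsin(p_z) ≈ -25.59°, λ = atan2(p_y, p_x) ≈ 135.91°.

≈ lat -26°, lon 136°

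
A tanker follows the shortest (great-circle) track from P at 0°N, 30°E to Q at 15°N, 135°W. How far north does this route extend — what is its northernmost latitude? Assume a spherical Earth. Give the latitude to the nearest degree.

The great circle lies in the plane with unit normal n̂ = (p₁ × p₂)/|p₁ × p₂|.
Here n̂_z ≈ -0.695; the vertex latitude is φ_max = arccos|n̂_z| ≈ 46.0°.

≈ 46°N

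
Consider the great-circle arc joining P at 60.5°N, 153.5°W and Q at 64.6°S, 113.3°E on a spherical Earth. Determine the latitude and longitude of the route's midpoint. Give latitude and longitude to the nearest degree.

≈ 3°S, 164°E

Convert each endpoint to a unit vector on the sphere (x = cos φ cos λ, y = cos φ sin λ, z = sin φ).
The central angle between the endpoints is δ = arccos(p₁·p₂) ≈ 2.495 rad (142.9°).
Interpolate at f = 1/2 with slerp weights a = sin((1−f)δ)/sin δ ≈ 1.573, b = sin(fδ)/sin δ ≈ 1.573.
p = a·p₁ + b·p₂ ≈ (-0.960, 0.274, -0.052); φ = arcsin(p_z) ≈ -2.97°, λ = atan2(p_y, p_x) ≈ 164.07°.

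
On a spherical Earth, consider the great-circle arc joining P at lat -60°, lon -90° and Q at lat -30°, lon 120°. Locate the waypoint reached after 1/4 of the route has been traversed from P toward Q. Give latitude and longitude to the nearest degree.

≈ lat -76°, lon -132°

From cos δ = sin φ₁ sin φ₂ + cos φ₁ cos φ₂ cos Δλ, the central angle is δ ≈ 1.513 rad (86.7°).
Interpolate at f = 1/4 with slerp weights a = sin((1−f)δ)/sin δ ≈ 0.908, b = sin(fδ)/sin δ ≈ 0.370.
p = a·p₁ + b·p₂ ≈ (-0.160, -0.177, -0.971); φ = arcsin(p_z) ≈ -76.21°, λ = atan2(p_y, p_x) ≈ -132.21°.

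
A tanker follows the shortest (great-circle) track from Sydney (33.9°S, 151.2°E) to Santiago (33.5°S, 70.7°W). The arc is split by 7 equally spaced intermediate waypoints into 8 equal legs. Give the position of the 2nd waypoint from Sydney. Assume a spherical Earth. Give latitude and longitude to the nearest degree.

≈ (53°S, 175°E)

Write both endpoints as unit vectors p₁, p₂ with components (cos φ cos λ, cos φ sin λ, sin φ).
The central angle between the endpoints is δ = arccos(p₁·p₂) ≈ 1.780 rad (102.0°).
Interpolate at f = 2/8 with slerp weights a = sin((1−f)δ)/sin δ ≈ 0.994, b = sin(fδ)/sin δ ≈ 0.440.
p = a·p₁ + b·p₂ ≈ (-0.602, 0.051, -0.797); φ = arcsin(p_z) ≈ -52.86°, λ = atan2(p_y, p_x) ≈ 175.14°.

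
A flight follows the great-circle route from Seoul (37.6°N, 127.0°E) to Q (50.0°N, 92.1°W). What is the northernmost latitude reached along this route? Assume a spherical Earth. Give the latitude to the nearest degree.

≈ 71°N

The great circle lies in the plane with unit normal n̂ = (p₁ × p₂)/|p₁ × p₂|.
Here n̂_z ≈ +0.322; the vertex latitude is φ_max = arccos|n̂_z| ≈ 71.2°.
Check via Clairaut: cos φ_max = |cos φ₁| · sin C = cos(37.6°)·sin(24.0°) ≈ 0.322, again giving ≈ 71.2°.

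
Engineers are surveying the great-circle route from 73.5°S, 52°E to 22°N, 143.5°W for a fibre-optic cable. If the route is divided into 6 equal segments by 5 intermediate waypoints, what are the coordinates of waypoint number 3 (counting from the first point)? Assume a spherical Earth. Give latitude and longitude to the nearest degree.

≈ 42°S, 150°W

From cos δ = sin φ₁ sin φ₂ + cos φ₁ cos φ₂ cos Δλ, the central angle is δ ≈ 2.231 rad (127.8°).
Interpolate at f = 3/6 with slerp weights a = sin((1−f)δ)/sin δ ≈ 1.137, b = sin(fδ)/sin δ ≈ 1.137.
p = a·p₁ + b·p₂ ≈ (-0.648, -0.372, -0.664); φ = arcsin(p_z) ≈ -41.61°, λ = atan2(p_y, p_x) ≈ -150.12°.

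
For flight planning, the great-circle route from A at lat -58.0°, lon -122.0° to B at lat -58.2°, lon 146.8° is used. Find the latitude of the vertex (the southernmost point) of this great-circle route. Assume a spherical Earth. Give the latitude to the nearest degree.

The great circle lies in the plane with unit normal n̂ = (p₁ × p₂)/|p₁ × p₂|.
Here n̂_z ≈ -0.399; the vertex latitude is φ_max = arccos|n̂_z| ≈ 66.5°.

≈ -66°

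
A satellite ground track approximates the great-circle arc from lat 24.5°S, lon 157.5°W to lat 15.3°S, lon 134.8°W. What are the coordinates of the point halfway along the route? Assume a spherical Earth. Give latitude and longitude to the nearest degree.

Write both endpoints as unit vectors p₁, p₂ with components (cos φ cos λ, cos φ sin λ, sin φ).
The central angle between the endpoints is δ = arccos(p₁·p₂) ≈ 0.405 rad (23.2°).
Interpolate at f = 1/2 with slerp weights a = sin((1−f)δ)/sin δ ≈ 0.510, b = sin(fδ)/sin δ ≈ 0.510.
p = a·p₁ + b·p₂ ≈ (-0.776, -0.527, -0.346); φ = arcsin(p_z) ≈ -20.26°, λ = atan2(p_y, p_x) ≈ -145.82°.

≈ lat 20°S, lon 146°W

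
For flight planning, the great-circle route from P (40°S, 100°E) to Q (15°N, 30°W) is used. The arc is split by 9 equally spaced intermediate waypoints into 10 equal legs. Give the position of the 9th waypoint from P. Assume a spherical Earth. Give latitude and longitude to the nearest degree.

≈ (6°N, 20°W)

Convert each endpoint to a unit vector on the sphere (x = cos φ cos λ, y = cos φ sin λ, z = sin φ).
The central angle between the endpoints is δ = arccos(p₁·p₂) ≈ 2.268 rad (129.9°).
Interpolate at f = 9/10 with slerp weights a = sin((1−f)δ)/sin δ ≈ 0.293, b = sin(fδ)/sin δ ≈ 1.163.
p = a·p₁ + b·p₂ ≈ (0.934, -0.340, 0.112); φ = arcsin(p_z) ≈ 6.45°, λ = atan2(p_y, p_x) ≈ -20.03°.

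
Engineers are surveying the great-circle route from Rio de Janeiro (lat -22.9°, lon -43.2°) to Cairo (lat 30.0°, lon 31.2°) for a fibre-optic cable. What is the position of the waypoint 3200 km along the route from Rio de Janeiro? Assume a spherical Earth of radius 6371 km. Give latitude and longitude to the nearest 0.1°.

Convert each endpoint to a unit vector on the sphere (x = cos φ cos λ, y = cos φ sin λ, z = sin φ).
The central angle between the endpoints is δ = arccos(p₁·p₂) ≈ 1.551 rad (88.9°). The total great-circle distance is δ·R ≈ 1.551 × 6371 ≈ 9880 km, so the target fraction is f = 3200/9880 ≈ 0.324.
Interpolate at f ≈ 0.324 with slerp weights a = sin((1−f)δ)/sin δ ≈ 0.867, b = sin(fδ)/sin δ ≈ 0.482.
p = a·p₁ + b·p₂ ≈ (0.939, -0.331, -0.097); φ = arcsin(p_z) ≈ -5.54°, λ = atan2(p_y, p_x) ≈ -19.40°.

≈ lat -5.5°, lon -19.4°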